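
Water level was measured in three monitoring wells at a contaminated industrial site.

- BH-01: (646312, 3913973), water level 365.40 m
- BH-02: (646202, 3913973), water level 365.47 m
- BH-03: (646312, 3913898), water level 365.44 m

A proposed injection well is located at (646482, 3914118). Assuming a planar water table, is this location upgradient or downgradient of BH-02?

downgradient

∂h/∂x = (365.47 − 365.40) / (646202 − 646312) = -0.0006364
∂h/∂y = (365.44 − 365.40) / (3913898 − 3913973) = -0.0005333
Head at (646482, 3914118) = 365.40 + (-0.0006364)·(170) + (-0.0005333)·(145) = 365.21 m.
That is lower than the 365.47 m at BH-02, so the point is downgradient.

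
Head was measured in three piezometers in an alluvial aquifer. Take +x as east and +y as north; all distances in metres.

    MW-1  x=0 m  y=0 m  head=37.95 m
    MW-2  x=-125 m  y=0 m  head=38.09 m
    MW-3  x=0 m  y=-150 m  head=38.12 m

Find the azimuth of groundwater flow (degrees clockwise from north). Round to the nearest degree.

045°

∂h/∂x = (38.09 − 37.95) / (-125 − 0) = -0.001120
∂h/∂y = (38.12 − 37.95) / (-150 − 0) = -0.001133
Flow direction (−∇h) has components (+0.001120 E, +0.001133 N).
Azimuth = atan2(E, N) = atan2(+0.001120, +0.001133) = 44.7° ≈ 045°.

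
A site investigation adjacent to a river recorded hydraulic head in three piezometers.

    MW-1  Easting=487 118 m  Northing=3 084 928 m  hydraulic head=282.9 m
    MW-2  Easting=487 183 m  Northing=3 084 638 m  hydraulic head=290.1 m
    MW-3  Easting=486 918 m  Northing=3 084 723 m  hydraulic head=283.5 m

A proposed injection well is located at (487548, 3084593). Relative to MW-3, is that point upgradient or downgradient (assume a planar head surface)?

upgradient

Differences from MW-1: to MW-2 (Δx, Δy, Δh) = (65, -290, +7.2); to MW-3 = (-200, -205, +0.6).
Determinant of the coordinate differences = 65·(-205) − (-200)·(-290) = -71325.
∂h/∂x = [(+7.2)·(-205) − (+0.6)·(-290)] / -71325 = +0.01825
∂h/∂y = [65·(+0.6) − (-200)·(+7.2)] / -71325 = -0.02074
Head at (487548, 3084593) = 282.9 + (+0.01825)·(430) + (-0.02074)·(-335) = 297.70 m.
That is higher than the 283.5 m at MW-3, so the point is upgradient.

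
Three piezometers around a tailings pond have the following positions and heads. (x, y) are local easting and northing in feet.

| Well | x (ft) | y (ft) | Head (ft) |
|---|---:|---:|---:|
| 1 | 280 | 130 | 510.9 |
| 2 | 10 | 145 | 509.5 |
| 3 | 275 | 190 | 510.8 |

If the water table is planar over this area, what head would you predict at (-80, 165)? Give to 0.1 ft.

509.0 ft

With h = a·x + b·y + c and 1 as origin, the differences give:
  (-270)·a + 15·b = -1.4
  (-5)·a + 60·b = -0.1
Eliminate b (×60 and ×15, subtract): -16125·a = -82.50 → a = ∂h/∂x = +0.005116
Back-substitute: b = ∂h/∂y = -0.001240.
h(-80, 165) = 510.9 + (+0.005116)·(-360) + (-0.001240)·(35) = 510.9 -1.842 -0.043 = 509.015 ft.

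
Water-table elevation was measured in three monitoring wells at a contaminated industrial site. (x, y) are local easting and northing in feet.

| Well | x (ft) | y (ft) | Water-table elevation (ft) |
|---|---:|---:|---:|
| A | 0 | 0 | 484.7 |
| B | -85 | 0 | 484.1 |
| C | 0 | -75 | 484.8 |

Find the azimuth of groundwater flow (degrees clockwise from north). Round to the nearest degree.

281°

∂h/∂x = (484.1 − 484.7) / (-85 − 0) = +0.007059
∂h/∂y = (484.8 − 484.7) / (-75 − 0) = -0.001333
Flow direction (−∇h) has components (-0.007059 E, +0.001333 N).
Azimuth = atan2(E, N) = atan2(-0.007059, +0.001333) = 280.7° ≈ 281°.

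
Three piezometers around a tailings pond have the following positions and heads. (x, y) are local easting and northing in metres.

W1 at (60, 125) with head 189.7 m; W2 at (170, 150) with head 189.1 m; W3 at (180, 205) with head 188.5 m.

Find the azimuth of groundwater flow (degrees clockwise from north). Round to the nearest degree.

017°

Differences from W1: to W2 (Δx, Δy, Δh) = (110, 25, -0.6); to W3 = (120, 80, -1.2).
Determinant of the coordinate differences = 110·80 − 120·25 = 5800.
∂h/∂x = [(-0.6)·80 − (-1.2)·25] / 5800 = -0.003103
∂h/∂y = [110·(-1.2) − 120·(-0.6)] / 5800 = -0.01034
Flow direction (−∇h) has components (+0.003103 E, +0.01034 N).
Azimuth = atan2(E, N) = atan2(+0.003103, +0.01034) = 16.7° ≈ 017°.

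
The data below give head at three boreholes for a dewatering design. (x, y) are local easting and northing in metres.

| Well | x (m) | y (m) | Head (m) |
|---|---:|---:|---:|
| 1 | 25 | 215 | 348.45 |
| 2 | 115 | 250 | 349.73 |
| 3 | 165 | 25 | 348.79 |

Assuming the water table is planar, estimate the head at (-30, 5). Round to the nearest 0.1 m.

Three-point gradient (reference 1): Δ to 2 = (90, 35, +1.28), Δ to 3 = (140, -190, +0.34).
∂h/∂x = +0.01160, ∂h/∂y = +0.006755 (det = -22000).
h(-30, 5) = 348.45 + (+0.01160)·(-55) + (+0.006755)·(-210) = 348.45 -0.638 -1.418 = 346.394 m.

346.4 m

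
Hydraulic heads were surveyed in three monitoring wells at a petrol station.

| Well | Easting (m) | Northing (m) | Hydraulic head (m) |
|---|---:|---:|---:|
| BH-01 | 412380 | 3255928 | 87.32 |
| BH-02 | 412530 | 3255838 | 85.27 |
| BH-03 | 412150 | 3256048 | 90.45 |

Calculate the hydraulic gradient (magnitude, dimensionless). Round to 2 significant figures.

Taking BH-01 as reference: BH-02−BH-01 = (150, -90, -2.05); BH-03−BH-01 = (-230, 120, +3.13).
Solve a·Δx + b·Δy = Δh: det = 150·120 − (-230)·(-90) = -2700.
∂h/∂x = [(-2.05)·120 − (+3.13)·(-90)] / -2700 = -0.01322
∂h/∂y = [150·(+3.13) − (-230)·(-2.05)] / -2700 = +0.0007407
|∇h| = √(-0.01322² + 0.0007407²) = 0.01324

0.013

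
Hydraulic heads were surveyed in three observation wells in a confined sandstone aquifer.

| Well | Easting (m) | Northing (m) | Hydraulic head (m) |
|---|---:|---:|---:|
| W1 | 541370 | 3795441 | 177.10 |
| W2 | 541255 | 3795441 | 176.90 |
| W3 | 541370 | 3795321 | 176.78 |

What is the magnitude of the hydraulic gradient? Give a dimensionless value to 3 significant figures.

∂h/∂x = (176.90 − 177.10) / (541255 − 541370) = +0.001739
∂h/∂y = (176.78 − 177.10) / (3795321 − 3795441) = +0.002667
|∇h| = √(0.001739² + 0.002667²) = 0.003184

0.00318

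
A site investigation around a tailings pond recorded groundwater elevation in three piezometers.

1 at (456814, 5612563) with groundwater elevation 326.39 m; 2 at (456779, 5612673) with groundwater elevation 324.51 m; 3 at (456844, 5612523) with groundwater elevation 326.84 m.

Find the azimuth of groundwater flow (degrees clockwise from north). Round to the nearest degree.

With h = a·x + b·y + c and 1 as origin, the differences give:
  (-35)·a + 110·b = -1.88
  30·a + (-40)·b = +0.45
Eliminate b (×(-40) and ×110, subtract): -1900·a = 25.700 → a = ∂h/∂x = -0.01353
Back-substitute: b = ∂h/∂y = -0.02139.
Flow direction (−∇h) has components (+0.01353 E, +0.02139 N).
Azimuth = atan2(E, N) = atan2(+0.01353, +0.02139) = 32.3° ≈ 032°.

032°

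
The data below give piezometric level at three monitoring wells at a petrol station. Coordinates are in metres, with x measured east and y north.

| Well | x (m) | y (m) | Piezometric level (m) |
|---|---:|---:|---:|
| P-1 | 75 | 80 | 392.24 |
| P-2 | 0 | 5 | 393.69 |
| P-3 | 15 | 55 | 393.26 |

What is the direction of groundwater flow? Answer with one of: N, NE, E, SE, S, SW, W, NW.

With h = a·x + b·y + c and P-1 as origin, the differences give:
  (-75)·a + (-75)·b = +1.45
  (-60)·a + (-25)·b = +1.02
Eliminate b (×(-25) and ×(-75), subtract): -2625·a = 40.250 → a = ∂h/∂x = -0.01533
Back-substitute: b = ∂h/∂y = -0.004000.
Flow = −∇h = (+0.01533 east, +0.004000 north), which points east.

E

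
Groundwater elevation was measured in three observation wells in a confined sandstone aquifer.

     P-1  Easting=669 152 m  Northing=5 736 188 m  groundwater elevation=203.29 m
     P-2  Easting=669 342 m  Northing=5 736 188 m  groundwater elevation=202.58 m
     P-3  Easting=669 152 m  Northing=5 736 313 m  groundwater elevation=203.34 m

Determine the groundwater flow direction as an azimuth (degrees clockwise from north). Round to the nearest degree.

096°

∂h/∂x = (202.58 − 203.29) / (669342 − 669152) = -0.003737
∂h/∂y = (203.34 − 203.29) / (5736313 − 5736188) = +0.0004000
Flow direction (−∇h) has components (+0.003737 E, -0.0004000 N).
Azimuth = atan2(E, N) = atan2(+0.003737, -0.0004000) = 96.1° ≈ 096°.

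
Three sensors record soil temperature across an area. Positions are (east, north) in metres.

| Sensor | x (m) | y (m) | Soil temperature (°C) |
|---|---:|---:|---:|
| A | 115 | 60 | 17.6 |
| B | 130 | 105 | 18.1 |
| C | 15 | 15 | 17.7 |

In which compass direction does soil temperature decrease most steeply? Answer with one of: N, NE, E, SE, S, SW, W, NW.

Taking A as reference: B−A = (15, 45, +0.5); C−A = (-100, -45, +0.1).
Determinant of the coordinate differences = 15·(-45) − (-100)·45 = 3825.
∂T/∂x = [(+0.5)·(-45) − (+0.1)·45] / 3825 = -0.007059
∂T/∂y = [15·(+0.1) − (-100)·(+0.5)] / 3825 = +0.01346
Steepest decrease is along −∇f = (+0.007059 E, -0.01346 N) → southeast.

SE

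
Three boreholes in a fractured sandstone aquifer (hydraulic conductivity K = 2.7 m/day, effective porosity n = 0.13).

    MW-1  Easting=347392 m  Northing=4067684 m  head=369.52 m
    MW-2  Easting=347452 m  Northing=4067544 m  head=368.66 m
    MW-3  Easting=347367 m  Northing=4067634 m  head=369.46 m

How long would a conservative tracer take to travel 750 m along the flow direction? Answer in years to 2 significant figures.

15 years

Differences from MW-1: to MW-2 (Δx, Δy, Δh) = (60, -140, -0.86); to MW-3 = (-25, -50, -0.06).
Determinant of the coordinate differences = 60·(-50) − (-25)·(-140) = -6500.
∂h/∂x = [(-0.86)·(-50) − (-0.06)·(-140)] / -6500 = -0.005323
∂h/∂y = [60·(-0.06) − (-25)·(-0.86)] / -6500 = +0.003862
|∇h| = √(-0.005323² + 0.003862²) = 0.006576
Seepage velocity v = K·i/n = 2.7 × 0.006576 / 0.13 = 0.1366 m/day.
t = 750 / 0.1366 = 5490 days = 15 years.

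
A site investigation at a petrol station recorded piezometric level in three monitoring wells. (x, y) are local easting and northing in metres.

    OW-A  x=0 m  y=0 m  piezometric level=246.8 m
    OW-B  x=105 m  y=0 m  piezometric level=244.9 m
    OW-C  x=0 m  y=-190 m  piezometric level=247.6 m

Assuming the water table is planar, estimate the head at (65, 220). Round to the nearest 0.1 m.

∂h/∂x = (244.9 − 246.8) / (105 − 0) = -0.01810
∂h/∂y = (247.6 − 246.8) / (-190 − 0) = -0.004211
h(65, 220) = 246.8 + (-0.01810)·(65) + (-0.004211)·(220) = 246.8 -1.176 -0.926 = 244.697 m.

244.7 m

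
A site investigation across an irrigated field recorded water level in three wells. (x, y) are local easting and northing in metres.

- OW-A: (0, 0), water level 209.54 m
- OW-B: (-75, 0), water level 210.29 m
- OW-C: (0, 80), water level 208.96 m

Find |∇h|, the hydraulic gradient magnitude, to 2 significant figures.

∂h/∂x = (210.29 − 209.54) / (-75 − 0) = -0.01000
∂h/∂y = (208.96 − 209.54) / (80 − 0) = -0.007250
|∇h| = √(-0.01000² + -0.007250²) = 0.01235

0.012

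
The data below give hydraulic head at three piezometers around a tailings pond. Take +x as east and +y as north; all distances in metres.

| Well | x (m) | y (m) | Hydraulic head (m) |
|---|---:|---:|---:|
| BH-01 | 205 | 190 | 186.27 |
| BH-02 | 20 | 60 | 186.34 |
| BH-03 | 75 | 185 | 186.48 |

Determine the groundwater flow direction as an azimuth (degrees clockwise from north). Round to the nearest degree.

138°

With h = a·x + b·y + c and BH-01 as origin, the differences give:
  (-185)·a + (-130)·b = +0.07
  (-130)·a + (-5)·b = +0.21
Eliminate b (×(-5) and ×(-130), subtract): -15975·a = 26.950 → a = ∂h/∂x = -0.001687
Back-substitute: b = ∂h/∂y = +0.001862.
Flow direction (−∇h) has components (+0.001687 E, -0.001862 N).
Azimuth = atan2(E, N) = atan2(+0.001687, -0.001862) = 137.8° ≈ 138°.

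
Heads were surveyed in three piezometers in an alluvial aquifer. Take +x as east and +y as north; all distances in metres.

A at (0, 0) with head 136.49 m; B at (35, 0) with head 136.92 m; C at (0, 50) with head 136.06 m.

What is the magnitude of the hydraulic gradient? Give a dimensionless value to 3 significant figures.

∂h/∂x = (136.92 − 136.49) / (35 − 0) = +0.01229
∂h/∂y = (136.06 − 136.49) / (50 − 0) = -0.008600
|∇h| = √(0.01229² + -0.008600²) = 0.015

0.0150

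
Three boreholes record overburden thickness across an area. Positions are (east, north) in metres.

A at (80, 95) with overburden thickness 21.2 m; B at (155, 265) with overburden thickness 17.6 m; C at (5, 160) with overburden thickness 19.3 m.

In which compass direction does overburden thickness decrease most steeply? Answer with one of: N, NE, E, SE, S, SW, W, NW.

N

Three-point gradient (reference A): Δ to B = (75, 170, -3.6), Δ to C = (-75, 65, -1.9).
∂d/∂x = +0.005050, ∂d/∂y = -0.02340 (det = 17625).
Steepest decrease is along −∇f = (-0.005050 E, +0.02340 N) → north.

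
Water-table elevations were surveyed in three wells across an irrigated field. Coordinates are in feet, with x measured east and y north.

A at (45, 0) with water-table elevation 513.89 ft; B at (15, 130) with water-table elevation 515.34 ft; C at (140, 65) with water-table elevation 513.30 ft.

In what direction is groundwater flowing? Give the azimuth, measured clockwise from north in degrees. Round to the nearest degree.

With h = a·x + b·y + c and A as origin, the differences give:
  (-30)·a + 130·b = +1.45
  95·a + 65·b = -0.59
Eliminate b (×65 and ×130, subtract): -14300·a = 170.950 → a = ∂h/∂x = -0.01195
Back-substitute: b = ∂h/∂y = +0.008395.
Flow direction (−∇h) has components (+0.01195 E, -0.008395 N).
Azimuth = atan2(E, N) = atan2(+0.01195, -0.008395) = 125.1° ≈ 125°.

125°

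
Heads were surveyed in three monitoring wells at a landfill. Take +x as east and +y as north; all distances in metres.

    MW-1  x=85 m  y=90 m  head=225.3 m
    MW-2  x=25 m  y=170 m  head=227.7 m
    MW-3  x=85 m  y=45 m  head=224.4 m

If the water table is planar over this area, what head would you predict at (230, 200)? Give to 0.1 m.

225.6 m

Three-point gradient (reference MW-1): Δ to MW-2 = (-60, 80, +2.4), Δ to MW-3 = (0, -45, -0.9).
∂h/∂x = -0.01333, ∂h/∂y = +0.02000 (det = 2700).
h(230, 200) = 225.3 + (-0.01333)·(145) + (+0.02000)·(110) = 225.3 -1.933 +2.200 = 225.567 m.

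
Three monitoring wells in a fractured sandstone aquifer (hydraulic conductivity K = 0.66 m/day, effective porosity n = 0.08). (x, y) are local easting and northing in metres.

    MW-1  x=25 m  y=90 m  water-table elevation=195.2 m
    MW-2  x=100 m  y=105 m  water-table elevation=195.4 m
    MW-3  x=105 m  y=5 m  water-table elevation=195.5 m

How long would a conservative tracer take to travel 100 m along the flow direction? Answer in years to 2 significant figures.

11 years

Three-point gradient (reference MW-1): Δ to MW-2 = (75, 15, +0.2), Δ to MW-3 = (80, -85, +0.3).
∂h/∂x = +0.002838, ∂h/∂y = -0.0008581 (det = -7575).
|∇h| = √(0.002838² + -0.0008581²) = 0.002965
Seepage velocity v = K·i/n = 0.66 × 0.002965 / 0.08 = 0.02446 m/day.
t = 100 / 0.02446 = 4088 days = 11.2 years.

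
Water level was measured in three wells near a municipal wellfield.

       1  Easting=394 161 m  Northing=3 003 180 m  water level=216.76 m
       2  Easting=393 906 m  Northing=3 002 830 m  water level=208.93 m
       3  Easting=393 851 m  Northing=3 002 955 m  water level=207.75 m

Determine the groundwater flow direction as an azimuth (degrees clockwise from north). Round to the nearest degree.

Three-point gradient (reference 1): Δ to 2 = (-255, -350, -7.83), Δ to 3 = (-310, -225, -9.01).
∂h/∂x = +0.02722, ∂h/∂y = +0.002538 (det = -51125).
Flow direction (−∇h) has components (-0.02722 E, -0.002538 N).
Azimuth = atan2(E, N) = atan2(-0.02722, -0.002538) = 264.7° ≈ 265°.

265°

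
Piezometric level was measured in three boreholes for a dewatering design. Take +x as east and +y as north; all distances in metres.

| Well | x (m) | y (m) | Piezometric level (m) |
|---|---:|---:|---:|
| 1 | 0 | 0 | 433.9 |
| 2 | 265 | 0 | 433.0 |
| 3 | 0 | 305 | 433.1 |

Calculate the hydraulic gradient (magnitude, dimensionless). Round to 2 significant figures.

∂h/∂x = (433.0 − 433.9) / (265 − 0) = -0.003396
∂h/∂y = (433.1 − 433.9) / (305 − 0) = -0.002623
|∇h| = √(-0.003396² + -0.002623²) = 0.004291

0.0043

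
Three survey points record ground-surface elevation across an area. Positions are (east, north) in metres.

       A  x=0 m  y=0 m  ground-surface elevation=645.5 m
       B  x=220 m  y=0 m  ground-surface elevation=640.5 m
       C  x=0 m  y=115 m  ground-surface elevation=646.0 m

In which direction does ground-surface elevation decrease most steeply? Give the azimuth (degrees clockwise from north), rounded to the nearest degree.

∂z/∂x = (640.5 − 645.5) / (220 − 0) = -0.02273
∂z/∂y = (646.0 − 645.5) / (115 − 0) = +0.004348
Steepest decrease is along −∇f: components (+0.02273 E, -0.004348 N).
Azimuth = atan2(+0.02273, -0.004348) = 100.8° ≈ 101°.

101°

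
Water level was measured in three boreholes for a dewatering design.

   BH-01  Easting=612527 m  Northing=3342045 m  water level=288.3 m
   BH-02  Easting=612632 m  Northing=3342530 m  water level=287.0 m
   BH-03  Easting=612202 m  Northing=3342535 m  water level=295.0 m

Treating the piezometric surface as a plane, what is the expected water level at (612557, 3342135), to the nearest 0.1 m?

287.9 m

Differences from BH-01: to BH-02 (Δx, Δy, Δh) = (105, 485, -1.3); to BH-03 = (-325, 490, +6.7).
Determinant of the coordinate differences = 105·490 − (-325)·485 = 209075.
∂h/∂x = [(-1.3)·490 − (+6.7)·485] / 209075 = -0.01859
∂h/∂y = [105·(+6.7) − (-325)·(-1.3)] / 209075 = +0.001344
h(612557, 3342135) = 288.3 + (-0.01859)·(30) + (+0.001344)·(90) = 288.3 -0.558 +0.121 = 287.863 m.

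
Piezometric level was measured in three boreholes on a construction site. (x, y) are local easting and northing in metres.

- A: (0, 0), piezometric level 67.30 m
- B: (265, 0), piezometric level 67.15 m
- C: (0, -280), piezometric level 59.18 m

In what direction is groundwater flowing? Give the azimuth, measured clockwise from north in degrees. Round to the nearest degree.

179°

∂h/∂x = (67.15 − 67.30) / (265 − 0) = -0.0005660
∂h/∂y = (59.18 − 67.30) / (-280 − 0) = +0.02900
Flow direction (−∇h) has components (+0.0005660 E, -0.02900 N).
Azimuth = atan2(E, N) = atan2(+0.0005660, -0.02900) = 178.9° ≈ 179°.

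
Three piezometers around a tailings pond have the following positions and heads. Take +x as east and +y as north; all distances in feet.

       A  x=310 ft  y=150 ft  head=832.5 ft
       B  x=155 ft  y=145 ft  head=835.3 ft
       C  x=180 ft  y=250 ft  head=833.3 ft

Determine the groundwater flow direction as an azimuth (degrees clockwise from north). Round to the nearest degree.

Three-point gradient (reference A): Δ to B = (-155, -5, +2.8), Δ to C = (-130, 100, +0.8).
∂h/∂x = -0.01759, ∂h/∂y = -0.01486 (det = -16150).
Flow direction (−∇h) has components (+0.01759 E, +0.01486 N).
Azimuth = atan2(E, N) = atan2(+0.01759, +0.01486) = 49.8° ≈ 050°.

050°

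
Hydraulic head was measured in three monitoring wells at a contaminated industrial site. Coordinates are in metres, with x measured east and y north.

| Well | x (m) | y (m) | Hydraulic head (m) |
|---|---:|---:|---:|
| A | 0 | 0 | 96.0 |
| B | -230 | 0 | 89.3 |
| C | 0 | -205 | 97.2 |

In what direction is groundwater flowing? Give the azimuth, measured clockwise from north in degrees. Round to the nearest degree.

281°

∂h/∂x = (89.3 − 96.0) / (-230 − 0) = +0.02913
∂h/∂y = (97.2 − 96.0) / (-205 − 0) = -0.005854
Flow direction (−∇h) has components (-0.02913 E, +0.005854 N).
Azimuth = atan2(E, N) = atan2(-0.02913, +0.005854) = 281.4° ≈ 281°.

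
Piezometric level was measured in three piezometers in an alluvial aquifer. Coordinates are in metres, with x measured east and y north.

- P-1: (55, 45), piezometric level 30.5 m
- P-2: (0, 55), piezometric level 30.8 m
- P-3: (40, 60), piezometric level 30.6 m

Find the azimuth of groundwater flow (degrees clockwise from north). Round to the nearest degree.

106°

Differences from P-1: to P-2 (Δx, Δy, Δh) = (-55, 10, +0.3); to P-3 = (-15, 15, +0.1).
Solve a·Δx + b·Δy = Δh: det = (-55)·15 − (-15)·10 = -675.
∂h/∂x = [(+0.3)·15 − (+0.1)·10] / -675 = -0.005185
∂h/∂y = [(-55)·(+0.1) − (-15)·(+0.3)] / -675 = +0.001481
Flow direction (−∇h) has components (+0.005185 E, -0.001481 N).
Azimuth = atan2(E, N) = atan2(+0.005185, -0.001481) = 105.9° ≈ 106°.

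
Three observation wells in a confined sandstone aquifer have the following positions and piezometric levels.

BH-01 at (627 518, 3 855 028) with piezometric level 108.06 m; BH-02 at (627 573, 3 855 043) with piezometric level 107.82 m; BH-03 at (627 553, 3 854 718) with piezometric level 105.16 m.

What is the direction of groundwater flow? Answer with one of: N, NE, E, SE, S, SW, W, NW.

SE

Taking BH-01 as reference: BH-02−BH-01 = (55, 15, -0.24); BH-03−BH-01 = (35, -310, -2.90).
Solve a·Δx + b·Δy = Δh: det = 55·(-310) − 35·15 = -17575.
∂h/∂x = [(-0.24)·(-310) − (-2.90)·15] / -17575 = -0.006708
∂h/∂y = [55·(-2.90) − 35·(-0.24)] / -17575 = +0.008597
Flow = −∇h = (+0.006708 east, -0.008597 north), which points southeast.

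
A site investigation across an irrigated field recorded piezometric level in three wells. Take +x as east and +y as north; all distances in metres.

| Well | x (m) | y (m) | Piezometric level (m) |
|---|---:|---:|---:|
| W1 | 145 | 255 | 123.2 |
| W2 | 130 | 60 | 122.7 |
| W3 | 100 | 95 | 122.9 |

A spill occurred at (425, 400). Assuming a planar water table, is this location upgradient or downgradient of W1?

With h = a·x + b·y + c and W1 as origin, the differences give:
  (-15)·a + (-195)·b = -0.5
  (-45)·a + (-160)·b = -0.3
Eliminate b (×(-160) and ×(-195), subtract): -6375·a = 21.50 → a = ∂h/∂x = -0.003373
Back-substitute: b = ∂h/∂y = +0.002824.
Head at (425, 400) = 123.2 + (-0.003373)·(280) + (+0.002824)·(145) = 122.67 m.
That is lower than the 123.2 m at W1, so the point is downgradient.

downgradient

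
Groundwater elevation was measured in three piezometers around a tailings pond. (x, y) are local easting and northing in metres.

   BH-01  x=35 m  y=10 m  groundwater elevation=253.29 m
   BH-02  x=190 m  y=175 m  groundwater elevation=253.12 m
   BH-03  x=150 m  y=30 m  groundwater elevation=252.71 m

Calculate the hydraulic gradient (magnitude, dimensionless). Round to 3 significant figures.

0.00731

With h = a·x + b·y + c and BH-01 as origin, the differences give:
  155·a + 165·b = -0.17
  115·a + 20·b = -0.58
Eliminate b (×20 and ×165, subtract): -15875·a = 92.300 → a = ∂h/∂x = -0.005814
Back-substitute: b = ∂h/∂y = +0.004431.
|∇h| = √(-0.005814² + 0.004431²) = 0.00731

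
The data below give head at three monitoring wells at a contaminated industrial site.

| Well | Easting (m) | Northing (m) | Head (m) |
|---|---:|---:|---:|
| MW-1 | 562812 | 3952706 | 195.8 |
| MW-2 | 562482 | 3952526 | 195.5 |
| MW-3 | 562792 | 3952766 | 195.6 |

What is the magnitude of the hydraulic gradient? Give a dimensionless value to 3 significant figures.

0.00345

Taking MW-1 as reference: MW-2−MW-1 = (-330, -180, -0.3); MW-3−MW-1 = (-20, 60, -0.2).
Solve a·Δx + b·Δy = Δh: det = (-330)·60 − (-20)·(-180) = -23400.
∂h/∂x = [(-0.3)·60 − (-0.2)·(-180)] / -23400 = +0.002308
∂h/∂y = [(-330)·(-0.2) − (-20)·(-0.3)] / -23400 = -0.002564
|∇h| = √(0.002308² + -0.002564²) = 0.00345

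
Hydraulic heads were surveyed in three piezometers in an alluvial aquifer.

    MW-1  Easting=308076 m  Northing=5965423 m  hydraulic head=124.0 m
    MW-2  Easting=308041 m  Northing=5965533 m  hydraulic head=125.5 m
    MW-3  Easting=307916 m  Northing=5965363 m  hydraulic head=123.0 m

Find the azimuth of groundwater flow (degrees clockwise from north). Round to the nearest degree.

184°

Differences from MW-1: to MW-2 (Δx, Δy, Δh) = (-35, 110, +1.5); to MW-3 = (-160, -60, -1.0).
Determinant of the coordinate differences = (-35)·(-60) − (-160)·110 = 19700.
∂h/∂x = [(+1.5)·(-60) − (-1.0)·110] / 19700 = +0.001015
∂h/∂y = [(-35)·(-1.0) − (-160)·(+1.5)] / 19700 = +0.01396
Flow direction (−∇h) has components (-0.001015 E, -0.01396 N).
Azimuth = atan2(E, N) = atan2(-0.001015, -0.01396) = 184.2° ≈ 184°.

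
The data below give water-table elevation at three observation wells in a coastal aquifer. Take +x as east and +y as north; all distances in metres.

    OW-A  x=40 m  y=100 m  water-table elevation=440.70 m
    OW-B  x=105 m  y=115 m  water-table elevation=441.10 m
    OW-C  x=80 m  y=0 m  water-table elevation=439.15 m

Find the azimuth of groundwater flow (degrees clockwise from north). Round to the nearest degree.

With h = a·x + b·y + c and OW-A as origin, the differences give:
  65·a + 15·b = +0.40
  40·a + (-100)·b = -1.55
Eliminate b (×(-100) and ×15, subtract): -7100·a = -16.750 → a = ∂h/∂x = +0.002359
Back-substitute: b = ∂h/∂y = +0.01644.
Flow direction (−∇h) has components (-0.002359 E, -0.01644 N).
Azimuth = atan2(E, N) = atan2(-0.002359, -0.01644) = 188.2° ≈ 188°.

188°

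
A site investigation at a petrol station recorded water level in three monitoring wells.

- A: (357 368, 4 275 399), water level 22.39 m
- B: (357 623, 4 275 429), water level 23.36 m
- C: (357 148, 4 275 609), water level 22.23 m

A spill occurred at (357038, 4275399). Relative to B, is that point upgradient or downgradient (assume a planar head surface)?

With h = a·x + b·y + c and A as origin, the differences give:
  255·a + 30·b = +0.97
  (-220)·a + 210·b = -0.16
Eliminate b (×210 and ×30, subtract): 60150·a = 208.500 → a = ∂h/∂x = +0.003466
Back-substitute: b = ∂h/∂y = +0.002869.
Head at (357038, 4275399) = 22.39 + (+0.003466)·(-330) + (+0.002869)·(0) = 21.25 m.
That is lower than the 23.36 m at B, so the point is downgradient.

downgradient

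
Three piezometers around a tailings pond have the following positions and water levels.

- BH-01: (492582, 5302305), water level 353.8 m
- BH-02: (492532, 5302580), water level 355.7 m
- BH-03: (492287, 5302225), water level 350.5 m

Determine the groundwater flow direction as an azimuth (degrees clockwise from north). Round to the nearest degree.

With h = a·x + b·y + c and BH-01 as origin, the differences give:
  (-50)·a + 275·b = +1.9
  (-295)·a + (-80)·b = -3.3
Eliminate b (×(-80) and ×275, subtract): 85125·a = 755.50 → a = ∂h/∂x = +0.008875
Back-substitute: b = ∂h/∂y = +0.008523.
Flow direction (−∇h) has components (-0.008875 E, -0.008523 N).
Azimuth = atan2(E, N) = atan2(-0.008875, -0.008523) = 226.2° ≈ 226°.

226°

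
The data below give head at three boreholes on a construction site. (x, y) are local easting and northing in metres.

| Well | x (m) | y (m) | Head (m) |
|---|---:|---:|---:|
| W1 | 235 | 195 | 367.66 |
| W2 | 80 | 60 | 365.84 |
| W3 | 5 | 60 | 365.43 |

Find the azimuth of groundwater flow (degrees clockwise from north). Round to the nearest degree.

Taking W1 as reference: W2−W1 = (-155, -135, -1.82); W3−W1 = (-230, -135, -2.23).
Determinant of the coordinate differences = (-155)·(-135) − (-230)·(-135) = -10125.
∂h/∂x = [(-1.82)·(-135) − (-2.23)·(-135)] / -10125 = +0.005467
∂h/∂y = [(-155)·(-2.23) − (-230)·(-1.82)] / -10125 = +0.007205
Flow direction (−∇h) has components (-0.005467 E, -0.007205 N).
Azimuth = atan2(E, N) = atan2(-0.005467, -0.007205) = 217.2° ≈ 217°.

217°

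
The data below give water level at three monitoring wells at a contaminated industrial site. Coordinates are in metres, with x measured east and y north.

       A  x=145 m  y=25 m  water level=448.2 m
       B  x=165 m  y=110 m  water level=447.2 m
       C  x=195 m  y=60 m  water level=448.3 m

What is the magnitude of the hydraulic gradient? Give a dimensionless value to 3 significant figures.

0.0191

With h = a·x + b·y + c and A as origin, the differences give:
  20·a + 85·b = -1.0
  50·a + 35·b = +0.1
Eliminate b (×35 and ×85, subtract): -3550·a = -43.50 → a = ∂h/∂x = +0.01225
Back-substitute: b = ∂h/∂y = -0.01465.
|∇h| = √(0.01225² + -0.01465²) = 0.0191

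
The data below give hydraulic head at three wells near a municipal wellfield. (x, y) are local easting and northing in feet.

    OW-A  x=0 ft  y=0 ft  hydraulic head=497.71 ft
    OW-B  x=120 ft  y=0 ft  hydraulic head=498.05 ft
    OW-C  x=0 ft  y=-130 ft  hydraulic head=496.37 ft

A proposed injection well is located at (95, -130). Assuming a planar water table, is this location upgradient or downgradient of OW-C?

upgradient

∂h/∂x = (498.05 − 497.71) / (120 − 0) = +0.002833
∂h/∂y = (496.37 − 497.71) / (-130 − 0) = +0.01031
Head at (95, -130) = 497.71 + (+0.002833)·(95) + (+0.01031)·(-130) = 496.64 ft.
That is higher than the 496.37 ft at OW-C, so the point is upgradient.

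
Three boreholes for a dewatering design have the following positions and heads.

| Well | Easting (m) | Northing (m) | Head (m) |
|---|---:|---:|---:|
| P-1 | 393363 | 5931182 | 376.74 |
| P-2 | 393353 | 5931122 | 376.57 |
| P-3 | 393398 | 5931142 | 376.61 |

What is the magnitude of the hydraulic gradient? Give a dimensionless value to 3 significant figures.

Taking P-1 as reference: P-2−P-1 = (-10, -60, -0.17); P-3−P-1 = (35, -40, -0.13).
Solve a·Δx + b·Δy = Δh: det = (-10)·(-40) − 35·(-60) = 2500.
∂h/∂x = [(-0.17)·(-40) − (-0.13)·(-60)] / 2500 = -0.0004000
∂h/∂y = [(-10)·(-0.13) − 35·(-0.17)] / 2500 = +0.002900
|∇h| = √(-0.0004000² + 0.002900²) = 0.002927

0.00293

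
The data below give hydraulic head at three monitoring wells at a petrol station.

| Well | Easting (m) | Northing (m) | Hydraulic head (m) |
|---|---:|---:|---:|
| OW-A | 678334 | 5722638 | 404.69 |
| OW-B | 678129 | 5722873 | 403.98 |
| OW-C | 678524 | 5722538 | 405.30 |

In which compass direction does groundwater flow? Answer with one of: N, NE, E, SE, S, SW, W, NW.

Taking OW-A as reference: OW-B−OW-A = (-205, 235, -0.71); OW-C−OW-A = (190, -100, +0.61).
Determinant of the coordinate differences = (-205)·(-100) − 190·235 = -24150.
∂h/∂x = [(-0.71)·(-100) − (+0.61)·235] / -24150 = +0.002996
∂h/∂y = [(-205)·(+0.61) − 190·(-0.71)] / -24150 = -0.0004079
Flow = −∇h = (-0.002996 east, +0.0004079 north), which points west.

W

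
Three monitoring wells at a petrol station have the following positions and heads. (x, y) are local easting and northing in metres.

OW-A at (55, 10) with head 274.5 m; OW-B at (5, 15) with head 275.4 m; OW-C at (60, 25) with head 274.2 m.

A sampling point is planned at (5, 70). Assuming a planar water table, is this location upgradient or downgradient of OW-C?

Taking OW-A as reference: OW-B−OW-A = (-50, 5, +0.9); OW-C−OW-A = (5, 15, -0.3).
Determinant of the coordinate differences = (-50)·15 − 5·5 = -775.
∂h/∂x = [(+0.9)·15 − (-0.3)·5] / -775 = -0.01935
∂h/∂y = [(-50)·(-0.3) − 5·(+0.9)] / -775 = -0.01355
Head at (5, 70) = 274.5 + (-0.01935)·(-50) + (-0.01355)·(60) = 274.65 m.
That is higher than the 274.2 m at OW-C, so the point is upgradient.

upgradient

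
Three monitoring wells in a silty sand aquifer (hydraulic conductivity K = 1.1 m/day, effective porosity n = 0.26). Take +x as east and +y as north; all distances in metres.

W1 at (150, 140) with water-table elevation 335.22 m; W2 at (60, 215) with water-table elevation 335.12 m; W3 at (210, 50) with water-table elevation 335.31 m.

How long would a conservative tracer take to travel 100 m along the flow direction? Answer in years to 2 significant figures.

Taking W1 as reference: W2−W1 = (-90, 75, -0.10); W3−W1 = (60, -90, +0.09).
Determinant of the coordinate differences = (-90)·(-90) − 60·75 = 3600.
∂h/∂x = [(-0.10)·(-90) − (+0.09)·75] / 3600 = +0.0006250
∂h/∂y = [(-90)·(+0.09) − 60·(-0.10)] / 3600 = -0.0005833
|∇h| = √(0.0006250² + -0.0005833²) = 0.0008549
Seepage velocity v = K·i/n = 1.1 × 0.0008549 / 0.26 = 0.003617 m/day.
t = 100 / 0.003617 = 2.765e+04 days = 75.7 years.

76 years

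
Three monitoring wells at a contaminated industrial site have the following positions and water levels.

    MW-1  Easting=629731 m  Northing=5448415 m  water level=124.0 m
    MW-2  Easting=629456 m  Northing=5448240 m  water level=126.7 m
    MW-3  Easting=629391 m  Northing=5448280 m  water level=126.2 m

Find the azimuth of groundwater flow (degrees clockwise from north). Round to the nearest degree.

004°

With h = a·x + b·y + c and MW-1 as origin, the differences give:
  (-275)·a + (-175)·b = +2.7
  (-340)·a + (-135)·b = +2.2
Eliminate b (×(-135) and ×(-175), subtract): -22375·a = 20.50 → a = ∂h/∂x = -0.0009162
Back-substitute: b = ∂h/∂y = -0.01399.
Flow direction (−∇h) has components (+0.0009162 E, +0.01399 N).
Azimuth = atan2(E, N) = atan2(+0.0009162, +0.01399) = 3.7° ≈ 004°.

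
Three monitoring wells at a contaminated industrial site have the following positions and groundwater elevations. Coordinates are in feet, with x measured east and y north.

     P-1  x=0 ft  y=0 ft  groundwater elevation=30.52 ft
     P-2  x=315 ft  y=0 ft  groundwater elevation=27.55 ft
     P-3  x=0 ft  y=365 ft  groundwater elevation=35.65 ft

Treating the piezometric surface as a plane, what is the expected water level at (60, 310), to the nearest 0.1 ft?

∂h/∂x = (27.55 − 30.52) / (315 − 0) = -0.009429
∂h/∂y = (35.65 − 30.52) / (365 − 0) = +0.01405
h(60, 310) = 30.52 + (-0.009429)·(60) + (+0.01405)·(310) = 30.52 -0.566 +4.357 = 34.311 ft.

34.3 ft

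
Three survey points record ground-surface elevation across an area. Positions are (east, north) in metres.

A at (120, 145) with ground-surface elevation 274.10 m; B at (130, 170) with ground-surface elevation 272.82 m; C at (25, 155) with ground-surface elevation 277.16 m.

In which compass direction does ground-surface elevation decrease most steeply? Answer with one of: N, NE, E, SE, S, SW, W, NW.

Taking A as reference: B−A = (10, 25, -1.28); C−A = (-95, 10, +3.06).
Determinant of the coordinate differences = 10·10 − (-95)·25 = 2475.
∂z/∂x = [(-1.28)·10 − (+3.06)·25] / 2475 = -0.03608
∂z/∂y = [10·(+3.06) − (-95)·(-1.28)] / 2475 = -0.03677
Steepest decrease is along −∇f = (+0.03608 E, +0.03677 N) → northeast.

NE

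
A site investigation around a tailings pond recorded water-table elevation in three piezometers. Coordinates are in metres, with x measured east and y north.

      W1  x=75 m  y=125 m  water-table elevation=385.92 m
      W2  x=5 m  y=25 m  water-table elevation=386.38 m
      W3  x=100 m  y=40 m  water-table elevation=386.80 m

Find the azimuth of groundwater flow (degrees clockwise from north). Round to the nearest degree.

326°

Differences from W1: to W2 (Δx, Δy, Δh) = (-70, -100, +0.46); to W3 = (25, -85, +0.88).
Solve a·Δx + b·Δy = Δh: det = (-70)·(-85) − 25·(-100) = 8450.
∂h/∂x = [(+0.46)·(-85) − (+0.88)·(-100)] / 8450 = +0.005787
∂h/∂y = [(-70)·(+0.88) − 25·(+0.46)] / 8450 = -0.008651
Flow direction (−∇h) has components (-0.005787 E, +0.008651 N).
Azimuth = atan2(E, N) = atan2(-0.005787, +0.008651) = 326.2° ≈ 326°.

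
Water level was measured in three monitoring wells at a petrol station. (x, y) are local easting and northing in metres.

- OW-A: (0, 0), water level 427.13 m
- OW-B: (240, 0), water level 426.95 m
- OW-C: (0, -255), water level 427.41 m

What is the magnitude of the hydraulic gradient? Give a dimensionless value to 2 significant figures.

∂h/∂x = (426.95 − 427.13) / (240 − 0) = -0.0007500
∂h/∂y = (427.41 − 427.13) / (-255 − 0) = -0.001098
|∇h| = √(-0.0007500² + -0.001098²) = 0.00133

0.0013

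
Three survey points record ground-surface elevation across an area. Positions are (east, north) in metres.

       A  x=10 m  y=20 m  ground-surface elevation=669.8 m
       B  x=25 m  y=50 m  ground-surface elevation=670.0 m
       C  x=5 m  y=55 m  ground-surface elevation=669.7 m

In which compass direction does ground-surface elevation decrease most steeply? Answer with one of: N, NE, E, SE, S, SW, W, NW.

W

With z = a·x + b·y + c and A as origin, the differences give:
  15·a + 30·b = +0.2
  (-5)·a + 35·b = -0.1
Eliminate b (×35 and ×30, subtract): 675·a = 10.00 → a = ∂z/∂x = +0.01481
Back-substitute: b = ∂z/∂y = -0.0007407.
Steepest decrease is along −∇f = (-0.01481 E, +0.0007407 N) → west.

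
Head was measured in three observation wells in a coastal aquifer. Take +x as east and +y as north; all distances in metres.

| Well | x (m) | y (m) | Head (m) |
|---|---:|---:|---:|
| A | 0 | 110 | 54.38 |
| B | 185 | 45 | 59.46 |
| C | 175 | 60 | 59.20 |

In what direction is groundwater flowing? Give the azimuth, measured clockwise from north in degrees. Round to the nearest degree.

Taking A as reference: B−A = (185, -65, +5.08); C−A = (175, -50, +4.82).
Determinant of the coordinate differences = 185·(-50) − 175·(-65) = 2125.
∂h/∂x = [(+5.08)·(-50) − (+4.82)·(-65)] / 2125 = +0.02791
∂h/∂y = [185·(+4.82) − 175·(+5.08)] / 2125 = +0.001271
Flow direction (−∇h) has components (-0.02791 E, -0.001271 N).
Azimuth = atan2(E, N) = atan2(-0.02791, -0.001271) = 267.4° ≈ 267°.

267°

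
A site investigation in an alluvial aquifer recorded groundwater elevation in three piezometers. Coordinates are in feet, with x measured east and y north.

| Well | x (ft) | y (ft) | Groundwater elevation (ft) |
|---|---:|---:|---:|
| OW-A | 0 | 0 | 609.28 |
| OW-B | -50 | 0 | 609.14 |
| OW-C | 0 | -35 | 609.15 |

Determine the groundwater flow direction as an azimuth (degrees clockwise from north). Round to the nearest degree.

217°

∂h/∂x = (609.14 − 609.28) / (-50 − 0) = +0.002800
∂h/∂y = (609.15 − 609.28) / (-35 − 0) = +0.003714
Flow direction (−∇h) has components (-0.002800 E, -0.003714 N).
Azimuth = atan2(E, N) = atan2(-0.002800, -0.003714) = 217.0° ≈ 217°.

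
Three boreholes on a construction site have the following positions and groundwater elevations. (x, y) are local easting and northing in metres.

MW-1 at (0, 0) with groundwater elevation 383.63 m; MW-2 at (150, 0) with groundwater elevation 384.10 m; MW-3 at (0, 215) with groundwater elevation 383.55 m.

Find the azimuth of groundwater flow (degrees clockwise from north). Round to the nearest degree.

∂h/∂x = (384.10 − 383.63) / (150 − 0) = +0.003133
∂h/∂y = (383.55 − 383.63) / (215 − 0) = -0.0003721
Flow direction (−∇h) has components (-0.003133 E, +0.0003721 N).
Azimuth = atan2(E, N) = atan2(-0.003133, +0.0003721) = 276.8° ≈ 277°.

277°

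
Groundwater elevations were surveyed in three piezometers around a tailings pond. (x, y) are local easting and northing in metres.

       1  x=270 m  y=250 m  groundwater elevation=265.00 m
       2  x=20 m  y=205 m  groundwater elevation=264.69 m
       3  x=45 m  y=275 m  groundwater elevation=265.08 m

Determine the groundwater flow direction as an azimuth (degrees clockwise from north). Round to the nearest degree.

Differences from 1: to 2 (Δx, Δy, Δh) = (-250, -45, -0.31); to 3 = (-225, 25, +0.08).
Determinant of the coordinate differences = (-250)·25 − (-225)·(-45) = -16375.
∂h/∂x = [(-0.31)·25 − (+0.08)·(-45)] / -16375 = +0.0002534
∂h/∂y = [(-250)·(+0.08) − (-225)·(-0.31)] / -16375 = +0.005481
Flow direction (−∇h) has components (-0.0002534 E, -0.005481 N).
Azimuth = atan2(E, N) = atan2(-0.0002534, -0.005481) = 182.6° ≈ 183°.

183°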